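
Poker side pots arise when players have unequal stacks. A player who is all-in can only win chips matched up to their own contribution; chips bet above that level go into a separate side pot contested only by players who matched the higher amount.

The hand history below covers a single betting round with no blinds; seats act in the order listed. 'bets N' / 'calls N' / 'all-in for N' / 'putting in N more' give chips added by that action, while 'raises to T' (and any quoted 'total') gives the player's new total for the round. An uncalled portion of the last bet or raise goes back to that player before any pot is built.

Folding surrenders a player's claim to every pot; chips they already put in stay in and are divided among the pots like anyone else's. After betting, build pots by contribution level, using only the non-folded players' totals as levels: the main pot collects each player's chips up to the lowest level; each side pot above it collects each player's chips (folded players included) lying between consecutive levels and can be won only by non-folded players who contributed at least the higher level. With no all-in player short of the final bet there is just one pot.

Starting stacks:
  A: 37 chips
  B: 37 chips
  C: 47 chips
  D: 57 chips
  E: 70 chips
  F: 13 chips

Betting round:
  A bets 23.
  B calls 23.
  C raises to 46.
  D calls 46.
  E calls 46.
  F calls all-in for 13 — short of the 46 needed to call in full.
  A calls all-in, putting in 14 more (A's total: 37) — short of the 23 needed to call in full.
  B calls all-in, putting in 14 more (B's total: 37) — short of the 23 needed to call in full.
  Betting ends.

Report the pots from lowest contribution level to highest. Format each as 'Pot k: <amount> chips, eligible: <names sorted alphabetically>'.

Contributions: A=37, B=37, C=46, D=46, E=46, F=13
Pot levels (distinct totals of non-folded players): 13, 37, 46
Layer 1-13: 13 each from A, B, C, D, E, F = 13*6 = 78 chips; eligible A, B, C, D, E, F
Layer 14-37: 24 each from A, B, C, D, E = 24*5 = 120 chips; eligible A, B, C, D, E
Layer 38-46: 9 each from C, D, E = 9*3 = 27 chips; eligible C, D, E

Pot 1: 78 chips, eligible: A, B, C, D, E, F
Pot 2: 120 chips, eligible: A, B, C, D, E
Pot 3: 27 chips, eligible: C, D, E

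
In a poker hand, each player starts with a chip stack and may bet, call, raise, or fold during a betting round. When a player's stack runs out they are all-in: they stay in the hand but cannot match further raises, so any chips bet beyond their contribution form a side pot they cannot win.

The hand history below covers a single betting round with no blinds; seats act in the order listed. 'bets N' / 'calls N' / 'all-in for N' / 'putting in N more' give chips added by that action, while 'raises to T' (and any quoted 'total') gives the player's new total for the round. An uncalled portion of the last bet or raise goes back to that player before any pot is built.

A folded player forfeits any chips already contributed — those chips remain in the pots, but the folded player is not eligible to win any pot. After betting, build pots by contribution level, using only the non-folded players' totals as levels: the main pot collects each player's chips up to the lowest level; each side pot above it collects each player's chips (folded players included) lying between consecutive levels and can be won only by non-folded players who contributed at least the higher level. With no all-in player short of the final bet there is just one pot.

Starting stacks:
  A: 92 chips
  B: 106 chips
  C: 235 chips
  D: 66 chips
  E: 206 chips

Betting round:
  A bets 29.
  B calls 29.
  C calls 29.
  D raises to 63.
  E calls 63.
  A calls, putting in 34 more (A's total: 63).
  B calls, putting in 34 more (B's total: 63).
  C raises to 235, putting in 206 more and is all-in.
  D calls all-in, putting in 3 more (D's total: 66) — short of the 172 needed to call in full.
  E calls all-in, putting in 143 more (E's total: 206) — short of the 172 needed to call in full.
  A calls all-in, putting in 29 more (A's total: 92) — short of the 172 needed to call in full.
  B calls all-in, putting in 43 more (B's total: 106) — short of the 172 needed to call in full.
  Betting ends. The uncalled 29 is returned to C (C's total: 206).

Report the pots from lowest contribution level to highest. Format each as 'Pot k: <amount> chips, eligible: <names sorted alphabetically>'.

Contributions (after 29 returned to C): A=92, B=106, C=206, D=66, E=206
Pot levels (distinct totals of non-folded players): 66, 92, 106, 206
Layer 1-66: 66 each from A, B, C, D, E = 66*5 = 330 chips; eligible A, B, C, D, E
Layer 67-92: 26 each from A, B, C, E = 26*4 = 104 chips; eligible A, B, C, E
Layer 93-106: 14 each from B, C, E = 14*3 = 42 chips; eligible B, C, E
Layer 107-206: 100 each from C, E = 100*2 = 200 chips; eligible C, E

Pot 1: 330 chips, eligible: A, B, C, D, E
Pot 2: 104 chips, eligible: A, B, C, E
Pot 3: 42 chips, eligible: B, C, E
Pot 4: 200 chips, eligible: C, E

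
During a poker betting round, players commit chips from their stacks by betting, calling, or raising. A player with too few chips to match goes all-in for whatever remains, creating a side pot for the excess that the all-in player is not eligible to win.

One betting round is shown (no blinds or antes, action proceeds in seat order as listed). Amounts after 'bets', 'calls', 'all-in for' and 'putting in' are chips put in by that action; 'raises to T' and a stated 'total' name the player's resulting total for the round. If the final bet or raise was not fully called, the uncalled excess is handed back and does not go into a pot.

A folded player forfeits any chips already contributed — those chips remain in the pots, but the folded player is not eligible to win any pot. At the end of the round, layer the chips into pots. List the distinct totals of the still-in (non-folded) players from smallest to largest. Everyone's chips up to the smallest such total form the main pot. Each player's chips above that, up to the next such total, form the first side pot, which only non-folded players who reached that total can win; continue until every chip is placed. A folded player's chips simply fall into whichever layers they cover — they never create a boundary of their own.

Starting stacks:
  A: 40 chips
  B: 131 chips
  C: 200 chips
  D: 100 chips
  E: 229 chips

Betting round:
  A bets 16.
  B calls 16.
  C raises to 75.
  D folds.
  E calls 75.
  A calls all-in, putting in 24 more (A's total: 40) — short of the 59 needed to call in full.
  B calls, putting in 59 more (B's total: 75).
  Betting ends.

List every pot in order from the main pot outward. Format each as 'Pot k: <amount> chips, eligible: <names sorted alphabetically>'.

Contributions: A=40, B=75, C=75, E=75
Folded: D
Pot levels (distinct totals of non-folded players): 40, 75
Layer 1-40: 40 each from A, B, C, E = 40*4 = 160 chips; eligible A, B, C, E
Layer 41-75: 35 each from B, C, E = 35*3 = 105 chips; eligible B, C, E

Pot 1: 160 chips, eligible: A, B, C, E
Pot 2: 105 chips, eligible: B, C, E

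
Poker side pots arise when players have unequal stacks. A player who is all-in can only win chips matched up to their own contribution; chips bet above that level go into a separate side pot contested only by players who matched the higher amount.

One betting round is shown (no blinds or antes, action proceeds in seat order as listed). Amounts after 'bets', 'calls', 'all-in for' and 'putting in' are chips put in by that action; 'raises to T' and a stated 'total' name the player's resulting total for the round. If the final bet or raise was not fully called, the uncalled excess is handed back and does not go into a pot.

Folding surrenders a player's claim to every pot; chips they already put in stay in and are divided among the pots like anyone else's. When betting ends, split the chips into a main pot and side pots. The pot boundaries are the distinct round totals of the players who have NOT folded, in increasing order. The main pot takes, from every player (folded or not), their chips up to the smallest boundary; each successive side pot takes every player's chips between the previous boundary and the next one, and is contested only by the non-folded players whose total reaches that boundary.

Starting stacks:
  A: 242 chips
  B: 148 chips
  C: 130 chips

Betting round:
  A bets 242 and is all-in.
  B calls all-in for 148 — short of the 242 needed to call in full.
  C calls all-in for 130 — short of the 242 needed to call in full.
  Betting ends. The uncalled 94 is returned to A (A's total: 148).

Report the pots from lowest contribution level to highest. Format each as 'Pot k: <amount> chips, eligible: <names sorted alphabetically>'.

Contributions (after 94 returned to A): A=148, B=148, C=130
Pot levels (distinct totals of non-folded players): 130, 148
Layer 1-130: 130 each from A, B, C = 130*3 = 390 chips; eligible A, B, C
Layer 131-148: 18 each from A, B = 18*2 = 36 chips; eligible A, B

Pot 1: 390 chips, eligible: A, B, C
Pot 2: 36 chips, eligible: A, B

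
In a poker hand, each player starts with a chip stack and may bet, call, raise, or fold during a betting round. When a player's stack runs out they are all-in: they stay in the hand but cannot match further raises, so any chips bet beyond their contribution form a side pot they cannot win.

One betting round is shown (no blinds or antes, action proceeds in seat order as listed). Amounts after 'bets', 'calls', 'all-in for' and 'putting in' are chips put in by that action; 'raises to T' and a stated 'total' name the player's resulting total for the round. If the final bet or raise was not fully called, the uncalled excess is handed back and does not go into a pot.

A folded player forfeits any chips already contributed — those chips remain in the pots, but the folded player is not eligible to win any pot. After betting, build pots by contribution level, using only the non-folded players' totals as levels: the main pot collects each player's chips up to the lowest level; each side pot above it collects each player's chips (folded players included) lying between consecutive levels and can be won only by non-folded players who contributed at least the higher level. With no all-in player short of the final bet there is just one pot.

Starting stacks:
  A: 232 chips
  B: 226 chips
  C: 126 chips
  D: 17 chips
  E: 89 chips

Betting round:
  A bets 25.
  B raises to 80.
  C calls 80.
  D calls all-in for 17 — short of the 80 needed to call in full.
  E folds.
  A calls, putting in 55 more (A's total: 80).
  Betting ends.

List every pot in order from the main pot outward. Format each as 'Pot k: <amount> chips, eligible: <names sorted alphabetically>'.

Contributions: A=80, B=80, C=80, D=17
Folded: E
Pot levels (distinct totals of non-folded players): 17, 80
Layer 1-17: 17 each from A, B, C, D = 17*4 = 68 chips; eligible A, B, C, D
Layer 18-80: 63 each from A, B, C = 63*3 = 189 chips; eligible A, B, C

Pot 1: 68 chips, eligible: A, B, C, D
Pot 2: 189 chips, eligible: A, B, C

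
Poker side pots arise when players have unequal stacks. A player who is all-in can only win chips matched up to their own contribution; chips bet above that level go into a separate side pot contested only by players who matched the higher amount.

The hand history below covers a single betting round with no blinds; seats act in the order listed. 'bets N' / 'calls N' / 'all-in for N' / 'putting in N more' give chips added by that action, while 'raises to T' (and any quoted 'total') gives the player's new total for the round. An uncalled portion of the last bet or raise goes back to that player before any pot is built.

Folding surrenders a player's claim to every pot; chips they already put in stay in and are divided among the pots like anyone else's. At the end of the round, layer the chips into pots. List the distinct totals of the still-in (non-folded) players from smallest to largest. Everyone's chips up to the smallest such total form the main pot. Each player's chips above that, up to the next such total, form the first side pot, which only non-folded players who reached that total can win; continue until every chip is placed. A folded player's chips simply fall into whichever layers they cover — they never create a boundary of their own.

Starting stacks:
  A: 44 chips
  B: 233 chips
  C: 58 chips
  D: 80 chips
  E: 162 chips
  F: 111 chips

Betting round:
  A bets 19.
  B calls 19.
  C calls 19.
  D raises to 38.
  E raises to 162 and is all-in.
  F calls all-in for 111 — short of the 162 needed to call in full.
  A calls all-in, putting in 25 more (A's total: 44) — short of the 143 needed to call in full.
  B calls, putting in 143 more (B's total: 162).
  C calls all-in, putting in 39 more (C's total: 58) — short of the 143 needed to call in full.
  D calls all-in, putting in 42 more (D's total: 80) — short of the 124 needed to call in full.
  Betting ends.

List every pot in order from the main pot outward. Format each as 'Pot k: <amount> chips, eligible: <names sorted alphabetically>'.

Contributions: A=44, B=162, C=58, D=80, E=162, F=111
Pot levels (distinct totals of non-folded players): 44, 58, 80, 111, 162
Layer 1-44: 44 each from A, B, C, D, E, F = 44*6 = 264 chips; eligible A, B, C, D, E, F
Layer 45-58: 14 each from B, C, D, E, F = 14*5 = 70 chips; eligible B, C, D, E, F
Layer 59-80: 22 each from B, D, E, F = 22*4 = 88 chips; eligible B, D, E, F
Layer 81-111: 31 each from B, E, F = 31*3 = 93 chips; eligible B, E, F
Layer 112-162: 51 each from B, E = 51*2 = 102 chips; eligible B, E

Pot 1: 264 chips, eligible: A, B, C, D, E, F
Pot 2: 70 chips, eligible: B, C, D, E, F
Pot 3: 88 chips, eligible: B, D, E, F
Pot 4: 93 chips, eligible: B, E, F
Pot 5: 102 chips, eligible: B, E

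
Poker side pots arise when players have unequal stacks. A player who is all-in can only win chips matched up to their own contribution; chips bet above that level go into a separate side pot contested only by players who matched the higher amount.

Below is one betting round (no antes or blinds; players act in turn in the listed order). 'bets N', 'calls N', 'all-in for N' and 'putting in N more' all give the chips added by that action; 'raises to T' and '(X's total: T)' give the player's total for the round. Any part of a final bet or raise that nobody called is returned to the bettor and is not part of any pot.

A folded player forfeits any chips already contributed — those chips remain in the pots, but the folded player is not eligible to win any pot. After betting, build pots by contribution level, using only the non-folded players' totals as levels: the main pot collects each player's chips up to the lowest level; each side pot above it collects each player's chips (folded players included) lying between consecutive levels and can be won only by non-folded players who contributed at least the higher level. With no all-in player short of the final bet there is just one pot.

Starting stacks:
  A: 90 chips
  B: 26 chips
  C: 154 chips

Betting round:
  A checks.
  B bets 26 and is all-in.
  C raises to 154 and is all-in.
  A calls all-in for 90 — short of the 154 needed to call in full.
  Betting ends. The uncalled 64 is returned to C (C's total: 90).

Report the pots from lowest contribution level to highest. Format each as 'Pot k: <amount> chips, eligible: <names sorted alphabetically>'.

Contributions (after 64 returned to C): A=90, B=26, C=90
Pot levels (distinct totals of non-folded players): 26, 90
Layer 1-26: 26 each from A, B, C = 26*3 = 78 chips; eligible A, B, C
Layer 27-90: 64 each from A, C = 64*2 = 128 chips; eligible A, C

Pot 1: 78 chips, eligible: A, B, C
Pot 2: 128 chips, eligible: A, C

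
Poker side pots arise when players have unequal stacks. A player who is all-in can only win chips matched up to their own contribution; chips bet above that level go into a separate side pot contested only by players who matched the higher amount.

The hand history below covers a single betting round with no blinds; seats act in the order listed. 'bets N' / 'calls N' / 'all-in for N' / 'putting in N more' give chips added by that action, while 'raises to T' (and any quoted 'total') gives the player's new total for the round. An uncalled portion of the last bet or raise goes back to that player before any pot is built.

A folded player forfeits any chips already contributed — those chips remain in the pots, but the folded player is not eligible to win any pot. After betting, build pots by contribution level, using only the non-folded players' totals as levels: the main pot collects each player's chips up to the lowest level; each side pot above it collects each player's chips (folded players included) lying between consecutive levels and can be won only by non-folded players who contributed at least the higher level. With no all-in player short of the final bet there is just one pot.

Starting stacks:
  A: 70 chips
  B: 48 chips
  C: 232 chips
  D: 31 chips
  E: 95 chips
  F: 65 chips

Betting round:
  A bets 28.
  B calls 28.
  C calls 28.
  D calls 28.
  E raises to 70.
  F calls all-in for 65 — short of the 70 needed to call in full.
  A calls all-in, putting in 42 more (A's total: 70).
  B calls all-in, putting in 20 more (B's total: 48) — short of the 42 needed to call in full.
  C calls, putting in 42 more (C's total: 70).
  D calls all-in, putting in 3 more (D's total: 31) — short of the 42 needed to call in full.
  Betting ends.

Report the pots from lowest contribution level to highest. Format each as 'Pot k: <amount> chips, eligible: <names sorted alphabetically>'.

Contributions: A=70, B=48, C=70, D=31, E=70, F=65
Pot levels (distinct totals of non-folded players): 31, 48, 65, 70
Layer 1-31: 31 each from A, B, C, D, E, F = 31*6 = 186 chips; eligible A, B, C, D, E, F
Layer 32-48: 17 each from A, B, C, E, F = 17*5 = 85 chips; eligible A, B, C, E, F
Layer 49-65: 17 each from A, C, E, F = 17*4 = 68 chips; eligible A, C, E, F
Layer 66-70: 5 each from A, C, E = 5*3 = 15 chips; eligible A, C, E

Pot 1: 186 chips, eligible: A, B, C, D, E, F
Pot 2: 85 chips, eligible: A, B, C, E, F
Pot 3: 68 chips, eligible: A, C, E, F
Pot 4: 15 chips, eligible: A, C, E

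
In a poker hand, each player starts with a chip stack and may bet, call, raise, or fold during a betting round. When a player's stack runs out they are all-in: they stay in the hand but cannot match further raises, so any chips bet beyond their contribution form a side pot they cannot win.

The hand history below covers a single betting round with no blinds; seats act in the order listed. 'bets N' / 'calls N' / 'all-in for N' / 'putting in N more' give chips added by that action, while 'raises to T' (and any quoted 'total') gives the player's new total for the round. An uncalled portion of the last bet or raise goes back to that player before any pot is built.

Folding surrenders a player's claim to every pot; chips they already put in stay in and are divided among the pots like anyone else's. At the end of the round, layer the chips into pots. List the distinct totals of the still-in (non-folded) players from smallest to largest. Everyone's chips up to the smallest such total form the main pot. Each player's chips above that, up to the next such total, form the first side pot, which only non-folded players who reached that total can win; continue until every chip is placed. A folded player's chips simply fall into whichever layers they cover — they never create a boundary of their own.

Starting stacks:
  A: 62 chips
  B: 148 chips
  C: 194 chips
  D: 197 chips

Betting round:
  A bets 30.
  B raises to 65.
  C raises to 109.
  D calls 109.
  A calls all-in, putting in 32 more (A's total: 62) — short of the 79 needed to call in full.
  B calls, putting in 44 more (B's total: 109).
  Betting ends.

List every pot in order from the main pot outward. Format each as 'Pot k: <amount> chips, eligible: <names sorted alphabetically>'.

Pot 1: 248 chips, eligible: A, B, C, D
Pot 2: 141 chips, eligible: B, C, D

Derivation:
Contributions: A=62, B=109, C=109, D=109
Pot levels (distinct totals of non-folded players): 62, 109
Layer 1-62: 62 each from A, B, C, D = 62*4 = 248 chips; eligible A, B, C, D
Layer 63-109: 47 each from B, C, D = 47*3 = 141 chips; eligible B, C, D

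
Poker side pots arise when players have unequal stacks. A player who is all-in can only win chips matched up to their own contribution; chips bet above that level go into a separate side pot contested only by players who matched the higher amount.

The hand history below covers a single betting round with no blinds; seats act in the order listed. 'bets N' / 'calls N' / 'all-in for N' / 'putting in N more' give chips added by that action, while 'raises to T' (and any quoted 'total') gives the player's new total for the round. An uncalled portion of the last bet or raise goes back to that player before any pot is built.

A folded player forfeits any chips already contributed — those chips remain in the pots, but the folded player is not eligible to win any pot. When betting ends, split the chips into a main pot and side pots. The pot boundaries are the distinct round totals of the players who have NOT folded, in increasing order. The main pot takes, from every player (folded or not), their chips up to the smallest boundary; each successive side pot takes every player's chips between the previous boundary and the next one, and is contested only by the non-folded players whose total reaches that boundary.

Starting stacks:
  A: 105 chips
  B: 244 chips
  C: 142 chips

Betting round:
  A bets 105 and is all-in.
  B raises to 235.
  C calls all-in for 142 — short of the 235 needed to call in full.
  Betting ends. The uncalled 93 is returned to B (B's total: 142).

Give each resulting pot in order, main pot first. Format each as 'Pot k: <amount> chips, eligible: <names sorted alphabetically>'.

Contributions (after 93 returned to B): A=105, B=142, C=142
Pot levels (distinct totals of non-folded players): 105, 142
Layer 1-105: 105 each from A, B, C = 105*3 = 315 chips; eligible A, B, C
Layer 106-142: 37 each from B, C = 37*2 = 74 chips; eligible B, C

Pot 1: 315 chips, eligible: A, B, C
Pot 2: 74 chips, eligible: B, C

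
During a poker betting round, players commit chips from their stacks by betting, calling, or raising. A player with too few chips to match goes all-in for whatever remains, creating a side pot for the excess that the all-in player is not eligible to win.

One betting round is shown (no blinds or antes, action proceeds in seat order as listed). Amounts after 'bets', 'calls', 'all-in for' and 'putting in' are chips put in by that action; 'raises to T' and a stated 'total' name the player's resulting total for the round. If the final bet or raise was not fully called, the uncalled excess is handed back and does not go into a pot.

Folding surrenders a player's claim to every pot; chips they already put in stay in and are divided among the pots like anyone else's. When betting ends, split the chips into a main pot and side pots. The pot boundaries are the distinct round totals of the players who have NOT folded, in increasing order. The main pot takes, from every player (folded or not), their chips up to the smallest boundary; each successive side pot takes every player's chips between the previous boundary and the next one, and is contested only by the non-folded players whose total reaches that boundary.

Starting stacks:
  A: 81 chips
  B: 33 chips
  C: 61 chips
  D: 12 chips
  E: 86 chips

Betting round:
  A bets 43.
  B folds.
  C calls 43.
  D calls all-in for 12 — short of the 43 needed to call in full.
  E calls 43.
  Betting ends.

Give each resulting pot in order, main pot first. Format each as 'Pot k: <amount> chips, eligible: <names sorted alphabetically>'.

Pot 1: 48 chips, eligible: A, C, D, E
Pot 2: 93 chips, eligible: A, C, E

Derivation:
Contributions: A=43, C=43, D=12, E=43
Folded: B
Pot levels (distinct totals of non-folded players): 12, 43
Layer 1-12: 12 each from A, C, D, E = 12*4 = 48 chips; eligible A, C, D, E
Layer 13-43: 31 each from A, C, E = 31*3 = 93 chips; eligible A, C, E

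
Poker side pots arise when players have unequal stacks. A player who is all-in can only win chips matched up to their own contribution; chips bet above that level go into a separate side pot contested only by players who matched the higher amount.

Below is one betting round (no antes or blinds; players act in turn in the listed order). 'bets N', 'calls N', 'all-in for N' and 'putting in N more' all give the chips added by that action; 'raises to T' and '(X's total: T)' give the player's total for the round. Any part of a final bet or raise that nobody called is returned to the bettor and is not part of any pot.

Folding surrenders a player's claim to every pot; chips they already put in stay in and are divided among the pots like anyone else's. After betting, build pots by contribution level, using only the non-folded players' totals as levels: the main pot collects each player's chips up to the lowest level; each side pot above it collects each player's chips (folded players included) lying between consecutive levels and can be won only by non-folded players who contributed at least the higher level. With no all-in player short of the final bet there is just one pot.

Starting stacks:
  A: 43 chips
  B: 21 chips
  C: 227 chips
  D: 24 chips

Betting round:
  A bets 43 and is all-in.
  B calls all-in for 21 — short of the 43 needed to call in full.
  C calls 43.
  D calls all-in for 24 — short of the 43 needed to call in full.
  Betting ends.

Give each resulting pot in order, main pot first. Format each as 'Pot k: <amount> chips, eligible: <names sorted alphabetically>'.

Contributions: A=43, B=21, C=43, D=24
Pot levels (distinct totals of non-folded players): 21, 24, 43
Layer 1-21: 21 each from A, B, C, D = 21*4 = 84 chips; eligible A, B, C, D
Layer 22-24: 3 each from A, C, D = 3*3 = 9 chips; eligible A, C, D
Layer 25-43: 19 each from A, C = 19*2 = 38 chips; eligible A, C

Pot 1: 84 chips, eligible: A, B, C, D
Pot 2: 9 chips, eligible: A, C, D
Pot 3: 38 chips, eligible: A, C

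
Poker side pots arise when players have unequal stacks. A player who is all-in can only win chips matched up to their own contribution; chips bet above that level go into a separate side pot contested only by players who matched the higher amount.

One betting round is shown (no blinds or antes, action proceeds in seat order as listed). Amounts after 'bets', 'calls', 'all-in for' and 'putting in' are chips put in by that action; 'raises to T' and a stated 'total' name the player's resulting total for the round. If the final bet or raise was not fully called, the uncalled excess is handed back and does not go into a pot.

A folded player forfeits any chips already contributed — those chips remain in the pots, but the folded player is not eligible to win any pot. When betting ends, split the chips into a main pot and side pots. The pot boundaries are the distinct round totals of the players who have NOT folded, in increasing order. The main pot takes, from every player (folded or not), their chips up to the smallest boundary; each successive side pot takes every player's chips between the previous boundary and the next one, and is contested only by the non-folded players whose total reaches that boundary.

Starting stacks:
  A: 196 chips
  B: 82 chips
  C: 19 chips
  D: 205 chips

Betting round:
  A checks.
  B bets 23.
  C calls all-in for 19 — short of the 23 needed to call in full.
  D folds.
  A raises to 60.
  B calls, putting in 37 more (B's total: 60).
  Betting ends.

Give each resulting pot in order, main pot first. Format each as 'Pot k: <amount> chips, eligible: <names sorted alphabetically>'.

Contributions: A=60, B=60, C=19
Folded: D
Pot levels (distinct totals of non-folded players): 19, 60
Layer 1-19: 19 each from A, B, C = 19*3 = 57 chips; eligible A, B, C
Layer 20-60: 41 each from A, B = 41*2 = 82 chips; eligible A, B

Pot 1: 57 chips, eligible: A, B, C
Pot 2: 82 chips, eligible: A, B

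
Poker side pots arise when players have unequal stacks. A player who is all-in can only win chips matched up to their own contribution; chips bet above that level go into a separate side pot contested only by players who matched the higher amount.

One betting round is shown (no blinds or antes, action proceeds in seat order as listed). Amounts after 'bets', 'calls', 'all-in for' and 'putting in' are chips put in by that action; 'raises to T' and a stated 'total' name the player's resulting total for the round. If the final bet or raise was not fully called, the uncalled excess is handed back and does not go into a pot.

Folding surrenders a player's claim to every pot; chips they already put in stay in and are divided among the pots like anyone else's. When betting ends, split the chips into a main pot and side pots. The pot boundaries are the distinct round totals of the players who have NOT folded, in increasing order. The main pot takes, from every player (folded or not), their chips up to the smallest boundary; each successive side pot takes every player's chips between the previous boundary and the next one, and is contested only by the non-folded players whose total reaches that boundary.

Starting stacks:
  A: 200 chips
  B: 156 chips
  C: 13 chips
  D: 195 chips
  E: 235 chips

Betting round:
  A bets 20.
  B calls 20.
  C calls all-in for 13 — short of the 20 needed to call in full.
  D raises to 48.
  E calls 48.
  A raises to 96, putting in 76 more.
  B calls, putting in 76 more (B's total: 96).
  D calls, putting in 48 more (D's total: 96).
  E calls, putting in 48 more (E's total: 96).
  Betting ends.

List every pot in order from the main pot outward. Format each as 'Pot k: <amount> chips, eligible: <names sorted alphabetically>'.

Contributions: A=96, B=96, C=13, D=96, E=96
Pot levels (distinct totals of non-folded players): 13, 96
Layer 1-13: 13 each from A, B, C, D, E = 13*5 = 65 chips; eligible A, B, C, D, E
Layer 14-96: 83 each from A, B, D, E = 83*4 = 332 chips; eligible A, B, D, E

Pot 1: 65 chips, eligible: A, B, C, D, E
Pot 2: 332 chips, eligible: A, B, D, E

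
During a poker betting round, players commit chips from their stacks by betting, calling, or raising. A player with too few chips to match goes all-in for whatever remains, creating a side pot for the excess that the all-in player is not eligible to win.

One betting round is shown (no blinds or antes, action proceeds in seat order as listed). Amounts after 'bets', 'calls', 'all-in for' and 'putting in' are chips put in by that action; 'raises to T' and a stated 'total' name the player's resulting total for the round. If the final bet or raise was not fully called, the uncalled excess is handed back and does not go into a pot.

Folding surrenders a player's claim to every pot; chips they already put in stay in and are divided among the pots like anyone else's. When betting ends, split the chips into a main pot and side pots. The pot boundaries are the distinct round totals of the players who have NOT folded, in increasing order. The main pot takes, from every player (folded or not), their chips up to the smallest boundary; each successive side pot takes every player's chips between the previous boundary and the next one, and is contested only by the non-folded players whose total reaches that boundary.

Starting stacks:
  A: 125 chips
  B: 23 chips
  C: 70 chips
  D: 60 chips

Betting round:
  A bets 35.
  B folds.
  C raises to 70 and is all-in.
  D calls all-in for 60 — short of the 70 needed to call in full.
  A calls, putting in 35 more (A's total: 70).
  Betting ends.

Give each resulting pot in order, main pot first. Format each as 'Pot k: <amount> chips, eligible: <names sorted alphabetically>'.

Contributions: A=70, C=70, D=60
Folded: B
Pot levels (distinct totals of non-folded players): 60, 70
Layer 1-60: 60 each from A, C, D = 60*3 = 180 chips; eligible A, C, D
Layer 61-70: 10 each from A, C = 10*2 = 20 chips; eligible A, C

Pot 1: 180 chips, eligible: A, C, D
Pot 2: 20 chips, eligible: A, C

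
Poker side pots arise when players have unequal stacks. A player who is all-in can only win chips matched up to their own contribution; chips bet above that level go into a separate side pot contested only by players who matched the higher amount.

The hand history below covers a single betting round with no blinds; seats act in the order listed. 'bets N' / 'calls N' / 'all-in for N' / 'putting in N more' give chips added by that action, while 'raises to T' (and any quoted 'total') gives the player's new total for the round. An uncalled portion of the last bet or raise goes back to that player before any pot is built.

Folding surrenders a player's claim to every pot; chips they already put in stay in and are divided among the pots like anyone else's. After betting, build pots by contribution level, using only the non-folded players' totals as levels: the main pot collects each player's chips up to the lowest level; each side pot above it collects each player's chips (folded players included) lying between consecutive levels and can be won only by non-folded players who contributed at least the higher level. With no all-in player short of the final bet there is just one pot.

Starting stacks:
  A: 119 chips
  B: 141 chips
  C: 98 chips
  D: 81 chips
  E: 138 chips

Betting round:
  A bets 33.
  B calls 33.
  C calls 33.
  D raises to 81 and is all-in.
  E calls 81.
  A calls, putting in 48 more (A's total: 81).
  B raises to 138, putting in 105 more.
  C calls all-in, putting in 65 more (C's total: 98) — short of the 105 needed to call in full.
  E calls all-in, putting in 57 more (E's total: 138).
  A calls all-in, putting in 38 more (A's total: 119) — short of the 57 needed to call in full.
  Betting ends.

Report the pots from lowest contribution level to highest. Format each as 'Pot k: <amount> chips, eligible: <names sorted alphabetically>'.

Contributions: A=119, B=138, C=98, D=81, E=138
Pot levels (distinct totals of non-folded players): 81, 98, 119, 138
Layer 1-81: 81 each from A, B, C, D, E = 81*5 = 405 chips; eligible A, B, C, D, E
Layer 82-98: 17 each from A, B, C, E = 17*4 = 68 chips; eligible A, B, C, E
Layer 99-119: 21 each from A, B, E = 21*3 = 63 chips; eligible A, B, E
Layer 120-138: 19 each from B, E = 19*2 = 38 chips; eligible B, E

Pot 1: 405 chips, eligible: A, B, C, D, E
Pot 2: 68 chips, eligible: A, B, C, E
Pot 3: 63 chips, eligible: A, B, E
Pot 4: 38 chips, eligible: B, E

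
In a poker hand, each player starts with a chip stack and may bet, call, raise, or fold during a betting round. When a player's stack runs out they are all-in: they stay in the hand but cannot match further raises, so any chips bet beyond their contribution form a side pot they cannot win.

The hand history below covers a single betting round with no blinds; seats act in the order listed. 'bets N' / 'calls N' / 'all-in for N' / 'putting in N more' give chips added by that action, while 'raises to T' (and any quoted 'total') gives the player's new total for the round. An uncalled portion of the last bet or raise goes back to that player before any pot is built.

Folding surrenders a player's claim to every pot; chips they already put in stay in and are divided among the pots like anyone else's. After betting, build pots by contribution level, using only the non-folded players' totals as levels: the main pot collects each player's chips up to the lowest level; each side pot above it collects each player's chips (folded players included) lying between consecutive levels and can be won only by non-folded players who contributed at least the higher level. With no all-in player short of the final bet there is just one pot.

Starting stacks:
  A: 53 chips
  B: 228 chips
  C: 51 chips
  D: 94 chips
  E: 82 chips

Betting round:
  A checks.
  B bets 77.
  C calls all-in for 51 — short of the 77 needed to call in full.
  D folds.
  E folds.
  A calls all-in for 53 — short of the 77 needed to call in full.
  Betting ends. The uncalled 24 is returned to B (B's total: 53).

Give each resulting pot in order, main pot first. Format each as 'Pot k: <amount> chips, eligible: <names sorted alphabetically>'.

Pot 1: 153 chips, eligible: A, B, C
Pot 2: 4 chips, eligible: A, B

Derivation:
Contributions (after 24 returned to B): A=53, B=53, C=51
Folded: D, E
Pot levels (distinct totals of non-folded players): 51, 53
Layer 1-51: 51 each from A, B, C = 51*3 = 153 chips; eligible A, B, C
Layer 52-53: 2 each from A, B = 2*2 = 4 chips; eligible A, B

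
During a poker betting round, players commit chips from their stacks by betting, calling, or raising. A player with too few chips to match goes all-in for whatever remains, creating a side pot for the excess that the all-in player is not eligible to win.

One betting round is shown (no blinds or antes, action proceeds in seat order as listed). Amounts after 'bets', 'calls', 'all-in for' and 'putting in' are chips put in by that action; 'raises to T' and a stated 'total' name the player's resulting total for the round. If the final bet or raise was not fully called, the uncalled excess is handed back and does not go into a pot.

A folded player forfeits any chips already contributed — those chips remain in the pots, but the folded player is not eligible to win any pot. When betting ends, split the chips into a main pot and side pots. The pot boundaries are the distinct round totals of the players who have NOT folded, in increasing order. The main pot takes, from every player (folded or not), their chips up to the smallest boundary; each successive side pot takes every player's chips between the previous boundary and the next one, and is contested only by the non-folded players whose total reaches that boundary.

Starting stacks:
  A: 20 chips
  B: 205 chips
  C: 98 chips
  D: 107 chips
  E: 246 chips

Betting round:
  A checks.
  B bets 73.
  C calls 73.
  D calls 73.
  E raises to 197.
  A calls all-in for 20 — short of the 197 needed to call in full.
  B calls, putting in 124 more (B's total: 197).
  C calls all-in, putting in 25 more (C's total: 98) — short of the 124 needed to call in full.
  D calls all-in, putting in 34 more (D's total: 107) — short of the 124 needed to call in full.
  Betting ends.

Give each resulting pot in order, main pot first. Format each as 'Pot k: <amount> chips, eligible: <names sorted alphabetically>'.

Pot 1: 100 chips, eligible: A, B, C, D, E
Pot 2: 312 chips, eligible: B, C, D, E
Pot 3: 27 chips, eligible: B, D, E
Pot 4: 180 chips, eligible: B, E

Derivation:
Contributions: A=20, B=197, C=98, D=107, E=197
Pot levels (distinct totals of non-folded players): 20, 98, 107, 197
Layer 1-20: 20 each from A, B, C, D, E = 20*5 = 100 chips; eligible A, B, C, D, E
Layer 21-98: 78 each from B, C, D, E = 78*4 = 312 chips; eligible B, C, D, E
Layer 99-107: 9 each from B, D, E = 9*3 = 27 chips; eligible B, D, E
Layer 108-197: 90 each from B, E = 90*2 = 180 chips; eligible B, E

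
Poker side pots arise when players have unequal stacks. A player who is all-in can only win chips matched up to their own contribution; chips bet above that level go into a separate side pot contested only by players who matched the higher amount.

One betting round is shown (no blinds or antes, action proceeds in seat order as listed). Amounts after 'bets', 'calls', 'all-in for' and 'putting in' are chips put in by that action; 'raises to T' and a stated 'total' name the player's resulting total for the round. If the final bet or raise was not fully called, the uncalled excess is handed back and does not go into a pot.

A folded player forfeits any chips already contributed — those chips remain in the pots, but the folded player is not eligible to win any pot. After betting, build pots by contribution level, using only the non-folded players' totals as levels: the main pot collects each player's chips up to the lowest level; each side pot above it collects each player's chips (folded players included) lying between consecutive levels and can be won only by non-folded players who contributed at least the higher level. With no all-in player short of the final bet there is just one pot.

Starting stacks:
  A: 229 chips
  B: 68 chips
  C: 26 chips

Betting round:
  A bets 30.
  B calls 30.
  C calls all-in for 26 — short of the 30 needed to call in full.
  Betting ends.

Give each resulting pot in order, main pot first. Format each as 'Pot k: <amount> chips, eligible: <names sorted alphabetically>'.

Pot 1: 78 chips, eligible: A, B, C
Pot 2: 8 chips, eligible: A, B

Derivation:
Contributions: A=30, B=30, C=26
Pot levels (distinct totals of non-folded players): 26, 30
Layer 1-26: 26 each from A, B, C = 26*3 = 78 chips; eligible A, B, C
Layer 27-30: 4 each from A, B = 4*2 = 8 chips; eligible A, B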